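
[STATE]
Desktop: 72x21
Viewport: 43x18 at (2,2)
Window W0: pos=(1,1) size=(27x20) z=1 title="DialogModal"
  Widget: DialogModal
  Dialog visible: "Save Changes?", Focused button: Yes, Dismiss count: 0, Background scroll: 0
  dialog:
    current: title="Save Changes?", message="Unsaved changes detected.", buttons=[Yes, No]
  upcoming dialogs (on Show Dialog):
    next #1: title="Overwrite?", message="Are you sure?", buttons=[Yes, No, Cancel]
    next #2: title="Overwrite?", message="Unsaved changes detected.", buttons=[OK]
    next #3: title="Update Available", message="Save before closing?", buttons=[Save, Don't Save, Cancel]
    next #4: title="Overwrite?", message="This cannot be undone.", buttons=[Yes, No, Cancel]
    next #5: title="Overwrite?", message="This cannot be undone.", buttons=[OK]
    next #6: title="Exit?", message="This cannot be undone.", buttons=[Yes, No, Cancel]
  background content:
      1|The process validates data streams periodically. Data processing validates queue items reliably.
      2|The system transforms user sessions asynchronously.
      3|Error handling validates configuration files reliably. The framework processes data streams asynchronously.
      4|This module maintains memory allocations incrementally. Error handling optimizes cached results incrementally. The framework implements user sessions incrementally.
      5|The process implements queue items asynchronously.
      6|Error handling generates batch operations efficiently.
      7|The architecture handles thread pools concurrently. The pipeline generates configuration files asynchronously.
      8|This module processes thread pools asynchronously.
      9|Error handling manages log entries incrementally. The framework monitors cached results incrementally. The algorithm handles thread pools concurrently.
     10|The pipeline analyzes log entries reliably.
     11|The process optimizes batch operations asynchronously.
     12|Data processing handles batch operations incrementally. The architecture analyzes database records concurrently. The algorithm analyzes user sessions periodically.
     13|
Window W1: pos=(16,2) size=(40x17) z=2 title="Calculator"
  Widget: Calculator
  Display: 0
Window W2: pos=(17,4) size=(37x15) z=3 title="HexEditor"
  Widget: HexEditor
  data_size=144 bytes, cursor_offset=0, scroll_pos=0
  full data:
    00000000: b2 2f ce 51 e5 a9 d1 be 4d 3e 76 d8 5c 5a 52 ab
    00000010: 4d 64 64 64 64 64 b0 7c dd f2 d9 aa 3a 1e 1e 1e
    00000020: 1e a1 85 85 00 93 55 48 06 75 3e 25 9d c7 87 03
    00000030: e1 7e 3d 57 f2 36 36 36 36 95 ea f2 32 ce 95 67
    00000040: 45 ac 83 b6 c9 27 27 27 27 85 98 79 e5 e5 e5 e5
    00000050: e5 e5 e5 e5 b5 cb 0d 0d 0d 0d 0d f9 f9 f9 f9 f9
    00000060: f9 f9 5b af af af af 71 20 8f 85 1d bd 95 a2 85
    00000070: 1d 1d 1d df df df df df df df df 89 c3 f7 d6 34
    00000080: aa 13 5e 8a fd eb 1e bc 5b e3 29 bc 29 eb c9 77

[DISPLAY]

 DialogModal  ┏━━━━━━━━━━━━━━━━━━━━━━━━━━━━
──────────────┃ Calculator                 
The process va┠┏━━━━━━━━━━━━━━━━━━━━━━━━━━━
The system tra┃┃ HexEditor                 
Error handling┃┠───────────────────────────
This module ma┃┃00000000  B2 2f ce 51 e5 a9
The process im┃┃00000010  4d 64 64 64 64 64
Er┌───────────┃┃00000020  1e a1 85 85 00 93
Th│   Save Cha┃┃00000030  e1 7e 3d 57 f2 36
Th│Unsaved cha┃┃00000040  45 ac 83 b6 c9 27
Er│     [Yes] ┃┃00000050  e5 e5 e5 e5 b5 cb
Th└───────────┃┃00000060  f9 f9 5b af af af
The process op┃┃00000070  1d 1d 1d df df df
Data processin┃┃00000080  aa 13 5e 8a fd eb
              ┃┃                           
              ┃┃                           
              ┗┗━━━━━━━━━━━━━━━━━━━━━━━━━━━
                         ┃                 


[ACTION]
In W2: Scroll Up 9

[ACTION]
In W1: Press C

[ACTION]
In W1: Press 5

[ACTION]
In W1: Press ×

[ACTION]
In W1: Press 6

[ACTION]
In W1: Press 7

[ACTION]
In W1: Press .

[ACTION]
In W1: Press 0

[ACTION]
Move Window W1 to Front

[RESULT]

 DialogModal  ┏━━━━━━━━━━━━━━━━━━━━━━━━━━━━
──────────────┃ Calculator                 
The process va┠────────────────────────────
The system tra┃                            
Error handling┃┌───┬───┬───┬───┐           
This module ma┃│ 7 │ 8 │ 9 │ ÷ │           
The process im┃├───┼───┼───┼───┤           
Er┌───────────┃│ 4 │ 5 │ 6 │ × │           
Th│   Save Cha┃├───┼───┼───┼───┤           
Th│Unsaved cha┃│ 1 │ 2 │ 3 │ - │           
Er│     [Yes] ┃├───┼───┼───┼───┤           
Th└───────────┃│ 0 │ . │ = │ + │           
The process op┃├───┼───┼───┼───┤           
Data processin┃│ C │ MC│ MR│ M+│           
              ┃└───┴───┴───┴───┘           
              ┃                            
              ┗━━━━━━━━━━━━━━━━━━━━━━━━━━━━
                         ┃                 


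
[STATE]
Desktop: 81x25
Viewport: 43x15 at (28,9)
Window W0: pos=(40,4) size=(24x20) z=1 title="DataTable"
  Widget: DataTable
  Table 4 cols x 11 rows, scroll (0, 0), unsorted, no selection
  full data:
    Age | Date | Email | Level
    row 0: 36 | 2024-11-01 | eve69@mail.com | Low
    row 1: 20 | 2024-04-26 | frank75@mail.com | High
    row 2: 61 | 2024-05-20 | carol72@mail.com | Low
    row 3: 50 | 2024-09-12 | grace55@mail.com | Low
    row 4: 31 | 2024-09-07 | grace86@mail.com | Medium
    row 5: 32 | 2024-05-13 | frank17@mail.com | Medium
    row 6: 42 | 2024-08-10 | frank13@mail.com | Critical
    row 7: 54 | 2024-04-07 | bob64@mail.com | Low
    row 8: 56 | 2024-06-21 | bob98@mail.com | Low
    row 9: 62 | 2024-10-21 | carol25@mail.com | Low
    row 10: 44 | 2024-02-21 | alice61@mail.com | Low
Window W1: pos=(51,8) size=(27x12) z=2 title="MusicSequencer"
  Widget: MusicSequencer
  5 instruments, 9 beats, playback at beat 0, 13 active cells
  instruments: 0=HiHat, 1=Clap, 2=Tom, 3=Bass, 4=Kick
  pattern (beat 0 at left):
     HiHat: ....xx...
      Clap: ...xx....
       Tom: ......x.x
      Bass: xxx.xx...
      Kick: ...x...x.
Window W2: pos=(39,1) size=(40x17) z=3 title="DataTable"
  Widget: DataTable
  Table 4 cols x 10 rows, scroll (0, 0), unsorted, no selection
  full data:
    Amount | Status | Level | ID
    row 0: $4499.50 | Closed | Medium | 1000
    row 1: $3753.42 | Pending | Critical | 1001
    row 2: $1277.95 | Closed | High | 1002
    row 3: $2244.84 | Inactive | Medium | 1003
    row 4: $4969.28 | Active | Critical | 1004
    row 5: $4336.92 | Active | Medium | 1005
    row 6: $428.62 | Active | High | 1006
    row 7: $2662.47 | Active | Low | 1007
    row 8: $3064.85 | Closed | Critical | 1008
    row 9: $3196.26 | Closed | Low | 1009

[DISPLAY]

           ┃$2244.84│Inactive│Medium  │1003
           ┃$4969.28│Active  │Critical│1004
           ┃$4336.92│Active  │Medium  │1005
           ┃$428.62 │Active  │High    │1006
           ┃$2662.47│Active  │Low     │1007
           ┃$3064.85│Closed  │Critical│1008
           ┃$3196.26│Closed  │Low     │1009
           ┃                               
           ┗━━━━━━━━━━━━━━━━━━━━━━━━━━━━━━━
            ┃62 │2024-1┃                   
            ┃44 │2024-0┗━━━━━━━━━━━━━━━━━━━
            ┃                      ┃       
            ┃                      ┃       
            ┃                      ┃       
            ┗━━━━━━━━━━━━━━━━━━━━━━┛       


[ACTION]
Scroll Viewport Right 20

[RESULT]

 ┃$2244.84│Inactive│Medium  │1003       ┃  
 ┃$4969.28│Active  │Critical│1004       ┃  
 ┃$4336.92│Active  │Medium  │1005       ┃  
 ┃$428.62 │Active  │High    │1006       ┃  
 ┃$2662.47│Active  │Low     │1007       ┃  
 ┃$3064.85│Closed  │Critical│1008       ┃  
 ┃$3196.26│Closed  │Low     │1009       ┃  
 ┃                                      ┃  
 ┗━━━━━━━━━━━━━━━━━━━━━━━━━━━━━━━━━━━━━━┛  
  ┃62 │2024-1┃                         ┃   
  ┃44 │2024-0┗━━━━━━━━━━━━━━━━━━━━━━━━━┛   
  ┃                      ┃                 
  ┃                      ┃                 
  ┃                      ┃                 
  ┗━━━━━━━━━━━━━━━━━━━━━━┛                 


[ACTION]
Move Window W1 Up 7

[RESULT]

 ┃$2244.84│Inactive│Medium  │1003       ┃  
 ┃$4969.28│Active  │Critical│1004       ┃  
 ┃$4336.92│Active  │Medium  │1005       ┃  
 ┃$428.62 │Active  │High    │1006       ┃  
 ┃$2662.47│Active  │Low     │1007       ┃  
 ┃$3064.85│Closed  │Critical│1008       ┃  
 ┃$3196.26│Closed  │Low     │1009       ┃  
 ┃                                      ┃  
 ┗━━━━━━━━━━━━━━━━━━━━━━━━━━━━━━━━━━━━━━┛  
  ┃62 │2024-10-21│carol25┃                 
  ┃44 │2024-02-21│alice61┃                 
  ┃                      ┃                 
  ┃                      ┃                 
  ┃                      ┃                 
  ┗━━━━━━━━━━━━━━━━━━━━━━┛                 


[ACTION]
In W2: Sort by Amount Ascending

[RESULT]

 ┃$2662.47│Active  │Low     │1007       ┃  
 ┃$3064.85│Closed  │Critical│1008       ┃  
 ┃$3196.26│Closed  │Low     │1009       ┃  
 ┃$3753.42│Pending │Critical│1001       ┃  
 ┃$4336.92│Active  │Medium  │1005       ┃  
 ┃$4499.50│Closed  │Medium  │1000       ┃  
 ┃$4969.28│Active  │Critical│1004       ┃  
 ┃                                      ┃  
 ┗━━━━━━━━━━━━━━━━━━━━━━━━━━━━━━━━━━━━━━┛  
  ┃62 │2024-10-21│carol25┃                 
  ┃44 │2024-02-21│alice61┃                 
  ┃                      ┃                 
  ┃                      ┃                 
  ┃                      ┃                 
  ┗━━━━━━━━━━━━━━━━━━━━━━┛                 


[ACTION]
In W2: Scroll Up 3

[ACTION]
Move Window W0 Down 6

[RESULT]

 ┃$2662.47│Active  │Low     │1007       ┃  
 ┃$3064.85│Closed  │Critical│1008       ┃  
 ┃$3196.26│Closed  │Low     │1009       ┃  
 ┃$3753.42│Pending │Critical│1001       ┃  
 ┃$4336.92│Active  │Medium  │1005       ┃  
 ┃$4499.50│Closed  │Medium  │1000       ┃  
 ┃$4969.28│Active  │Critical│1004       ┃  
 ┃                                      ┃  
 ┗━━━━━━━━━━━━━━━━━━━━━━━━━━━━━━━━━━━━━━┛  
  ┃56 │2024-06-21│bob98@m┃                 
  ┃62 │2024-10-21│carol25┃                 
  ┃44 │2024-02-21│alice61┃                 
  ┃                      ┃                 
  ┃                      ┃                 
  ┃                      ┃                 


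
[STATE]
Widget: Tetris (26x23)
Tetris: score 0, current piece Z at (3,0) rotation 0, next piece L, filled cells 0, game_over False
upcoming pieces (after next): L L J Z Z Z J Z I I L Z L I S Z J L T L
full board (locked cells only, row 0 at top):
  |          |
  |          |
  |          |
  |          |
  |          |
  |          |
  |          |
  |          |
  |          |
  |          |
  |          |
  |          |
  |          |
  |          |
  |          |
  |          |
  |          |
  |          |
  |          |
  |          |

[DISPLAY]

   ▓▓     │Next:          
    ▓▓    │  ▒            
          │▒▒▒            
          │               
          │               
          │               
          │Score:         
          │0              
          │               
          │               
          │               
          │               
          │               
          │               
          │               
          │               
          │               
          │               
          │               
          │               
          │               
          │               
          │               


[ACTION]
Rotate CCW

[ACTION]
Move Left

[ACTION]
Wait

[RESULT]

          │Next:          
   ▓      │  ▒            
  ▓▓      │▒▒▒            
  ▓       │               
          │               
          │               
          │Score:         
          │0              
          │               
          │               
          │               
          │               
          │               
          │               
          │               
          │               
          │               
          │               
          │               
          │               
          │               
          │               
          │               


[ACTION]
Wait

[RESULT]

          │Next:          
          │  ▒            
   ▓      │▒▒▒            
  ▓▓      │               
  ▓       │               
          │               
          │Score:         
          │0              
          │               
          │               
          │               
          │               
          │               
          │               
          │               
          │               
          │               
          │               
          │               
          │               
          │               
          │               
          │               


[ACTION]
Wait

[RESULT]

          │Next:          
          │  ▒            
          │▒▒▒            
   ▓      │               
  ▓▓      │               
  ▓       │               
          │Score:         
          │0              
          │               
          │               
          │               
          │               
          │               
          │               
          │               
          │               
          │               
          │               
          │               
          │               
          │               
          │               
          │               


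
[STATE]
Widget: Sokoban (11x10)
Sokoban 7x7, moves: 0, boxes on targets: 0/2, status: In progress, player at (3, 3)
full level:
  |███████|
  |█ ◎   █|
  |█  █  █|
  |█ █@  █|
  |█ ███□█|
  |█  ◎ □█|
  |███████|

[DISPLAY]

███████    
█ ◎   █    
█  █  █    
█ █@  █    
█ ███□█    
█  ◎ □█    
███████    
Moves: 0  0
           
           


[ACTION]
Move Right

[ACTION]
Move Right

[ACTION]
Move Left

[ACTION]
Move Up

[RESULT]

███████    
█ ◎   █    
█  █@ █    
█ █   █    
█ ███□█    
█  ◎ □█    
███████    
Moves: 4  0
           
           


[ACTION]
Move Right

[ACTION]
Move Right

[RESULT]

███████    
█ ◎   █    
█  █ @█    
█ █   █    
█ ███□█    
█  ◎ □█    
███████    
Moves: 5  0
           
           


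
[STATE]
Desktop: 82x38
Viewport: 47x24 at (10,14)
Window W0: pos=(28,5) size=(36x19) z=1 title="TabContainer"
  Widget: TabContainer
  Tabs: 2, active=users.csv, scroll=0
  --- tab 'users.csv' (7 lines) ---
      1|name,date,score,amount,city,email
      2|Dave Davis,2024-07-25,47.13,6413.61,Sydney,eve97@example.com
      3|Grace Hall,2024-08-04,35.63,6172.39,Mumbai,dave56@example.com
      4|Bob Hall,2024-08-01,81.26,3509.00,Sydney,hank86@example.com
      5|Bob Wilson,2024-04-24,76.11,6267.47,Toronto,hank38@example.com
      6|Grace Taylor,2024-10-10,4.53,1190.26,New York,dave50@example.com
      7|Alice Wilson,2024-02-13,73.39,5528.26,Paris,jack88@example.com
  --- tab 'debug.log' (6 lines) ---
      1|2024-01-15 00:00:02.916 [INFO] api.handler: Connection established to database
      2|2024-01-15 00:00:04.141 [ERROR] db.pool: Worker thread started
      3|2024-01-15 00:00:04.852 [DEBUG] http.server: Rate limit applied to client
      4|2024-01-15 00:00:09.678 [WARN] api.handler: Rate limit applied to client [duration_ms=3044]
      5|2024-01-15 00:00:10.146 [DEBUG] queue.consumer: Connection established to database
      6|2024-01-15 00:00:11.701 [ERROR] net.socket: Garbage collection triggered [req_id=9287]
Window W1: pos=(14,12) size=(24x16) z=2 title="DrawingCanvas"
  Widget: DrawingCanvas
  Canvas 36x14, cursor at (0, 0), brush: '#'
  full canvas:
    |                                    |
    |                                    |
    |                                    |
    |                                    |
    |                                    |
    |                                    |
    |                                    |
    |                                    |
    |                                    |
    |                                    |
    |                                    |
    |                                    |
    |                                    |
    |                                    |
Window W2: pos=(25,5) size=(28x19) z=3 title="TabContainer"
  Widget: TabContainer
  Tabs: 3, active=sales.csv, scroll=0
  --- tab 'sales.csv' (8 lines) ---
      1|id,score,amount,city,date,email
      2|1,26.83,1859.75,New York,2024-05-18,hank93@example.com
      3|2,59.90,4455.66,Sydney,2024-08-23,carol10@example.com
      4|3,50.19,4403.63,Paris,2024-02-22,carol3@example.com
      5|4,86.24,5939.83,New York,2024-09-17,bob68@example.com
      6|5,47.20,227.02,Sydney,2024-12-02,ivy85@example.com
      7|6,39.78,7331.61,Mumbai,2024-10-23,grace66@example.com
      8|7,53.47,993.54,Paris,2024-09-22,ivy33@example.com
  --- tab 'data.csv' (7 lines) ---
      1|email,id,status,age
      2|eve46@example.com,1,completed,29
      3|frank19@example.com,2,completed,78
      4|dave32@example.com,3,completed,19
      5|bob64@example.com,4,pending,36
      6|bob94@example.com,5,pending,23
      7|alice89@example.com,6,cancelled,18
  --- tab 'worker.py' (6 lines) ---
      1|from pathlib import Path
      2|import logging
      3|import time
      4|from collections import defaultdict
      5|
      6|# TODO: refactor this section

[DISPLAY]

    ┠──────────┃4,86.24,5939.83,New York,2┃.11,
    ┃+         ┃5,47.20,227.02,Sydney,2024┃4.53
    ┃          ┃6,39.78,7331.61,Mumbai,202┃73.3
    ┃          ┃7,53.47,993.54,Paris,2024-┃    
    ┃          ┃                          ┃    
    ┃          ┃                          ┃    
    ┃          ┃                          ┃    
    ┃          ┃                          ┃    
    ┃          ┃                          ┃    
    ┃          ┗━━━━━━━━━━━━━━━━━━━━━━━━━━┛━━━━
    ┃                      ┃                   
    ┃                      ┃                   
    ┃                      ┃                   
    ┗━━━━━━━━━━━━━━━━━━━━━━┛                   
                                               
                                               
                                               
                                               
                                               
                                               
                                               
                                               
                                               
                                               


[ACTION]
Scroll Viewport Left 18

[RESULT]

              ┠──────────┃4,86.24,5939.83,New Y
              ┃+         ┃5,47.20,227.02,Sydney
              ┃          ┃6,39.78,7331.61,Mumba
              ┃          ┃7,53.47,993.54,Paris,
              ┃          ┃                     
              ┃          ┃                     
              ┃          ┃                     
              ┃          ┃                     
              ┃          ┃                     
              ┃          ┗━━━━━━━━━━━━━━━━━━━━━
              ┃                      ┃         
              ┃                      ┃         
              ┃                      ┃         
              ┗━━━━━━━━━━━━━━━━━━━━━━┛         
                                               
                                               
                                               
                                               
                                               
                                               
                                               
                                               
                                               
                                               


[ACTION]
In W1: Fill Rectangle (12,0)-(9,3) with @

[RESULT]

              ┠──────────┃4,86.24,5939.83,New Y
              ┃+         ┃5,47.20,227.02,Sydney
              ┃          ┃6,39.78,7331.61,Mumba
              ┃          ┃7,53.47,993.54,Paris,
              ┃          ┃                     
              ┃          ┃                     
              ┃          ┃                     
              ┃          ┃                     
              ┃          ┃                     
              ┃          ┗━━━━━━━━━━━━━━━━━━━━━
              ┃@@@@                  ┃         
              ┃@@@@                  ┃         
              ┃@@@@                  ┃         
              ┗━━━━━━━━━━━━━━━━━━━━━━┛         
                                               
                                               
                                               
                                               
                                               
                                               
                                               
                                               
                                               
                                               


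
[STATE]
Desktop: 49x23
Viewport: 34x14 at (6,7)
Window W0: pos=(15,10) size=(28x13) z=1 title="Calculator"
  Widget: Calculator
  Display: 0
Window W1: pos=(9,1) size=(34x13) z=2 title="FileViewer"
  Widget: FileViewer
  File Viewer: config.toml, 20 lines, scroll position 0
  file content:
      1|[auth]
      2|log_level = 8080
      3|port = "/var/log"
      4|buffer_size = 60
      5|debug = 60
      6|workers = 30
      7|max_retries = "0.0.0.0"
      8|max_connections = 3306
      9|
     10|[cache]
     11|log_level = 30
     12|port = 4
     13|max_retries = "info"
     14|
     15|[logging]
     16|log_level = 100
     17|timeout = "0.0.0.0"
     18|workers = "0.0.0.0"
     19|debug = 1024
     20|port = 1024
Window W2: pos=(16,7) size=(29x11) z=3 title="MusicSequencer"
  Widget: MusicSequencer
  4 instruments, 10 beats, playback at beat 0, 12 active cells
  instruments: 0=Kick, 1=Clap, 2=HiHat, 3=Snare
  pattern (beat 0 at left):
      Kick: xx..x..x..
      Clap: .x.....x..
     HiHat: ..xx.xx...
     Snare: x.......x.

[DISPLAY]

   ┃buffer┏━━━━━━━━━━━━━━━━━━━━━━━
   ┃debug ┃ MusicSequencer        
   ┃worker┠───────────────────────
   ┃max_re┃      ▼123456789       
   ┃max_co┃  Kick██··█··█··       
   ┃      ┃  Clap·█·····█··       
   ┗━━━━━━┃ HiHat··██·██···       
         ┃┃ Snare█·······█·       
         ┃┃                       
         ┃┃                       
         ┃┗━━━━━━━━━━━━━━━━━━━━━━━
         ┃├───┼───┼───┼───┤       
         ┃│ 1 │ 2 │ 3 │ - │       
         ┃├───┼───┼───┼───┤       


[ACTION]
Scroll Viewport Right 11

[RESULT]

r┏━━━━━━━━━━━━━━━━━━━━━━━━━━━┓    
 ┃ MusicSequencer            ┃    
r┠───────────────────────────┨    
e┃      ▼123456789           ┃    
o┃  Kick██··█··█··           ┃    
 ┃  Clap·█·····█··           ┃    
━┃ HiHat··██·██···           ┃    
┃┃ Snare█·······█·           ┃    
┃┃                           ┃    
┃┃                           ┃    
┃┗━━━━━━━━━━━━━━━━━━━━━━━━━━━┛    
┃├───┼───┼───┼───┤         ┃      
┃│ 1 │ 2 │ 3 │ - │         ┃      
┃├───┼───┼───┼───┤         ┃      


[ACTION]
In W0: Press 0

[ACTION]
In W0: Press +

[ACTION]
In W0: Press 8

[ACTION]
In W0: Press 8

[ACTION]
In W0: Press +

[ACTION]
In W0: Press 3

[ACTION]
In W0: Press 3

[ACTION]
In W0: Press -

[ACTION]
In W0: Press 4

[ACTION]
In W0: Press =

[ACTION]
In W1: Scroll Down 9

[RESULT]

e┏━━━━━━━━━━━━━━━━━━━━━━━━━━━┓    
 ┃ MusicSequencer            ┃    
i┠───────────────────────────┨    
e┃      ▼123456789           ┃    
u┃  Kick██··█··█··           ┃    
r┃  Clap·█·····█··           ┃    
━┃ HiHat··██·██···           ┃    
┃┃ Snare█·······█·           ┃    
┃┃                           ┃    
┃┃                           ┃    
┃┗━━━━━━━━━━━━━━━━━━━━━━━━━━━┛    
┃├───┼───┼───┼───┤         ┃      
┃│ 1 │ 2 │ 3 │ - │         ┃      
┃├───┼───┼───┼───┤         ┃      


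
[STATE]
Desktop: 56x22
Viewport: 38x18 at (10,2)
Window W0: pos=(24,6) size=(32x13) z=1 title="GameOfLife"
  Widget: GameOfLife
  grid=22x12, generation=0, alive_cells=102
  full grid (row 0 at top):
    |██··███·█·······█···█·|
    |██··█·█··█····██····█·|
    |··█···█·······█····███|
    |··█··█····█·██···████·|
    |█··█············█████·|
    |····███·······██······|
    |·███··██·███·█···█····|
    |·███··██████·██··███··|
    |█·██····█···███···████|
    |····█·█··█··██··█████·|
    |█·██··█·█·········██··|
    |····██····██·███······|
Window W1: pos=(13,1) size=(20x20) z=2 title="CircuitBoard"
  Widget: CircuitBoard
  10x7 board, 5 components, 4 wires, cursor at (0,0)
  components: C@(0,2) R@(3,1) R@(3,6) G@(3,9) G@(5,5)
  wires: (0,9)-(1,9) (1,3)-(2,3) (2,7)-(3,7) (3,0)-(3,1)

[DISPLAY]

   ┃ CircuitBoard     ┃               
   ┠──────────────────┨               
   ┃   0 1 2 3 4 5 6 7┃               
   ┃0  [.]      C     ┃               
   ┃                  ┃━━━━━━━━━━━━━━━
   ┃1               · ┃ife            
   ┃                │ ┃───────────────
   ┃2               · ┃               
   ┃                  ┃······█····███ 
   ┃3   · ─ R         ┃··█·██···████· 
   ┃                  ┃········█████· 
   ┃4                 ┃······██······ 
   ┃                  ┃·███·█···█···· 
   ┃5                 ┃████·██··███·· 
   ┃                  ┃█···███···████ 
   ┃6                 ┃·█··██··█████· 
   ┃Cursor: (0,0)     ┃━━━━━━━━━━━━━━━
   ┃                  ┃               


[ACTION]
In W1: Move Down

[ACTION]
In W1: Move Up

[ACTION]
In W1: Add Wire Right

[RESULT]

   ┃ CircuitBoard     ┃               
   ┠──────────────────┨               
   ┃   0 1 2 3 4 5 6 7┃               
   ┃0  [.]─ ·   C     ┃               
   ┃                  ┃━━━━━━━━━━━━━━━
   ┃1               · ┃ife            
   ┃                │ ┃───────────────
   ┃2               · ┃               
   ┃                  ┃······█····███ 
   ┃3   · ─ R         ┃··█·██···████· 
   ┃                  ┃········█████· 
   ┃4                 ┃······██······ 
   ┃                  ┃·███·█···█···· 
   ┃5                 ┃████·██··███·· 
   ┃                  ┃█···███···████ 
   ┃6                 ┃·█··██··█████· 
   ┃Cursor: (0,0)     ┃━━━━━━━━━━━━━━━
   ┃                  ┃               


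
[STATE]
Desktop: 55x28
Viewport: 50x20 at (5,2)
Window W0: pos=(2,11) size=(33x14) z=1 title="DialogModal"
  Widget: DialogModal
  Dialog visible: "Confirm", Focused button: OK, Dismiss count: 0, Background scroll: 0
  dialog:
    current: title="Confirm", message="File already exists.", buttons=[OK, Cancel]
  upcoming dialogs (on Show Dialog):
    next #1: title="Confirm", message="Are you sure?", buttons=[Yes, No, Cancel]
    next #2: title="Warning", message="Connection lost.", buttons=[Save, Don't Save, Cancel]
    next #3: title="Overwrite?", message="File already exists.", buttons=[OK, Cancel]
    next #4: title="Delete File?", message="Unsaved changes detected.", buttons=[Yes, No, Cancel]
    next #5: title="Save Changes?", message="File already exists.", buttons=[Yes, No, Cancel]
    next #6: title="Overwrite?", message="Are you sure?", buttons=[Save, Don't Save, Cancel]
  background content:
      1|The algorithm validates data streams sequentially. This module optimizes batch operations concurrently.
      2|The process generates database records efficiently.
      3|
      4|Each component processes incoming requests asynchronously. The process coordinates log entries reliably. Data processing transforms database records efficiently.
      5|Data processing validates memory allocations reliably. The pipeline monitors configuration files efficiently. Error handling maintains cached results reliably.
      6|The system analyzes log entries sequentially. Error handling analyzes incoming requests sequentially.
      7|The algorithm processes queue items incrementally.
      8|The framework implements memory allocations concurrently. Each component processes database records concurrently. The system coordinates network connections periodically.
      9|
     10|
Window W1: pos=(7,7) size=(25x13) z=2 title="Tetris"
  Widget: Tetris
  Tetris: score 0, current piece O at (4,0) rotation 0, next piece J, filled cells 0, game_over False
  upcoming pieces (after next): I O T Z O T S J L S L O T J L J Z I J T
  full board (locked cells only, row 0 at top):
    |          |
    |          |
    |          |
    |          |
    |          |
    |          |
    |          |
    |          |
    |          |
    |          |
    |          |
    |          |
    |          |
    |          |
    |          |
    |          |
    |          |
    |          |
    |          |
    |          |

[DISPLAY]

                                                  
                                                  
                                                  
                                                  
                                                  
  ┏━━━━━━━━━━━━━━━━━━━━━━━┓                       
  ┃ Tetris                ┃                       
  ┠───────────────────────┨                       
  ┃          │Next:       ┃                       
━━┃          │█           ┃━━┓                    
ia┃          │███         ┃  ┃                    
──┃          │            ┃──┨                    
e ┃          │            ┃st┃                    
e ┃          │            ┃e ┃                    
 ┌┃          │Score:      ┃  ┃                    
c│┃          │0           ┃mi┃                    
t│┃          │            ┃or┃                    
e│┗━━━━━━━━━━━━━━━━━━━━━━━┛es┃                    
e└──────────────────────┘ue i┃                    
e framework implements memory┃                    


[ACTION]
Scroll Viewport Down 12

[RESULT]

  ┃ Tetris                ┃                       
  ┠───────────────────────┨                       
  ┃          │Next:       ┃                       
━━┃          │█           ┃━━┓                    
ia┃          │███         ┃  ┃                    
──┃          │            ┃──┨                    
e ┃          │            ┃st┃                    
e ┃          │            ┃e ┃                    
 ┌┃          │Score:      ┃  ┃                    
c│┃          │0           ┃mi┃                    
t│┃          │            ┃or┃                    
e│┗━━━━━━━━━━━━━━━━━━━━━━━┛es┃                    
e└──────────────────────┘ue i┃                    
e framework implements memory┃                    
                             ┃                    
                             ┃                    
━━━━━━━━━━━━━━━━━━━━━━━━━━━━━┛                    
                                                  
                                                  
                                                  


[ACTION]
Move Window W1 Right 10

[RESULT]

            ┃ Tetris                ┃             
            ┠───────────────────────┨             
            ┃          │Next:       ┃             
━━━━━━━━━━━━┃          │█           ┃             
ialogModal  ┃          │███         ┃             
────────────┃          │            ┃             
e algorithm ┃          │            ┃             
e process ge┃          │            ┃             
 ┌──────────┃          │Score:      ┃             
c│       Con┃          │0           ┃             
t│ File alre┃          │            ┃             
e│    [OK]  ┗━━━━━━━━━━━━━━━━━━━━━━━┛             
e└──────────────────────┘ue i┃                    
e framework implements memory┃                    
                             ┃                    
                             ┃                    
━━━━━━━━━━━━━━━━━━━━━━━━━━━━━┛                    
                                                  
                                                  
                                                  


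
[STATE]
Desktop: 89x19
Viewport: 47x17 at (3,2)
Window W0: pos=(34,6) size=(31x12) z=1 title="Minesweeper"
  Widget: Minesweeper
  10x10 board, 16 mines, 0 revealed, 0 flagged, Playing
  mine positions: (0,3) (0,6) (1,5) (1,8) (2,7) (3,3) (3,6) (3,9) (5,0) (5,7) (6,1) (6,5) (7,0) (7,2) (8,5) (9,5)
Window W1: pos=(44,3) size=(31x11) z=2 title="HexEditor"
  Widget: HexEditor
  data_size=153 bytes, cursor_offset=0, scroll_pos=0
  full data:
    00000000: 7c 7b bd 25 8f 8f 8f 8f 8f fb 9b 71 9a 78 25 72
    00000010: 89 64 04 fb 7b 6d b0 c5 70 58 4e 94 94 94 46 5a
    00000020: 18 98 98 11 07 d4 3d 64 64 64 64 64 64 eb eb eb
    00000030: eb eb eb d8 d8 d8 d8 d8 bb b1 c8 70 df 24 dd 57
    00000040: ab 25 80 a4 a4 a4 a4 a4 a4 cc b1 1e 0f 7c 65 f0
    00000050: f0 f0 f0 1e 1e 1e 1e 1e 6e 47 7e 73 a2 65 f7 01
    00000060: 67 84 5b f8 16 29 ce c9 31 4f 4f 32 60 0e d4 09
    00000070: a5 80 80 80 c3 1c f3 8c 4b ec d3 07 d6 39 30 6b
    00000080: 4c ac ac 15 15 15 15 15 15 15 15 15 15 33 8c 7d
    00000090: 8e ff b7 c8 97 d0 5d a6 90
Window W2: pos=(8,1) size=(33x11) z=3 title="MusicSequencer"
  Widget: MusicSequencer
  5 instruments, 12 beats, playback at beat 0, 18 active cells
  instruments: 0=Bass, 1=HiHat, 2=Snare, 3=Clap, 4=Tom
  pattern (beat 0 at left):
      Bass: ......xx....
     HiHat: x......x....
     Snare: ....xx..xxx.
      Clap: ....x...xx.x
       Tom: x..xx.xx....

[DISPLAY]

     ┃ MusicSequencer                ┃         
     ┠───────────────────────────────┨   ┏━━━━━
     ┃      ▼12345678901             ┃   ┃ HexE
     ┃  Bass······██····             ┃   ┠─────
     ┃ HiHat█······█····             ┃━━━┃00000
     ┃ Snare····██··███·             ┃wee┃00000
     ┃  Clap····█···██·█             ┃───┃00000
     ┃   Tom█··██·██····             ┃■■■┃00000
     ┃                               ┃■■■┃00000
     ┗━━━━━━━━━━━━━━━━━━━━━━━━━━━━━━━┛■■■┃00000
                               ┃■■■■■■■■■┃00000
                               ┃■■■■■■■■■┗━━━━━
                               ┃■■■■■■■■■■     
                               ┃■■■■■■■■■■     
                               ┃■■■■■■■■■■     
                               ┗━━━━━━━━━━━━━━━
                                               


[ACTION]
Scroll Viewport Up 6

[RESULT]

                                               
     ┏━━━━━━━━━━━━━━━━━━━━━━━━━━━━━━━┓         
     ┃ MusicSequencer                ┃         
     ┠───────────────────────────────┨   ┏━━━━━
     ┃      ▼12345678901             ┃   ┃ HexE
     ┃  Bass······██····             ┃   ┠─────
     ┃ HiHat█······█····             ┃━━━┃00000
     ┃ Snare····██··███·             ┃wee┃00000
     ┃  Clap····█···██·█             ┃───┃00000
     ┃   Tom█··██·██····             ┃■■■┃00000
     ┃                               ┃■■■┃00000
     ┗━━━━━━━━━━━━━━━━━━━━━━━━━━━━━━━┛■■■┃00000
                               ┃■■■■■■■■■┃00000
                               ┃■■■■■■■■■┗━━━━━
                               ┃■■■■■■■■■■     
                               ┃■■■■■■■■■■     
                               ┃■■■■■■■■■■     


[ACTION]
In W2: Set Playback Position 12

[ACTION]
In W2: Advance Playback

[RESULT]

                                               
     ┏━━━━━━━━━━━━━━━━━━━━━━━━━━━━━━━┓         
     ┃ MusicSequencer                ┃         
     ┠───────────────────────────────┨   ┏━━━━━
     ┃      0▼2345678901             ┃   ┃ HexE
     ┃  Bass······██····             ┃   ┠─────
     ┃ HiHat█······█····             ┃━━━┃00000
     ┃ Snare····██··███·             ┃wee┃00000
     ┃  Clap····█···██·█             ┃───┃00000
     ┃   Tom█··██·██····             ┃■■■┃00000
     ┃                               ┃■■■┃00000
     ┗━━━━━━━━━━━━━━━━━━━━━━━━━━━━━━━┛■■■┃00000
                               ┃■■■■■■■■■┃00000
                               ┃■■■■■■■■■┗━━━━━
                               ┃■■■■■■■■■■     
                               ┃■■■■■■■■■■     
                               ┃■■■■■■■■■■     
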